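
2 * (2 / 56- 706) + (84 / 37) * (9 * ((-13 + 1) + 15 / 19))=-16150593 / 9842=-1640.99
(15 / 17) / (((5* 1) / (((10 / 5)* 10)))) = 60 / 17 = 3.53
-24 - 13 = -37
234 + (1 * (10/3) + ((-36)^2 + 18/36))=9203/6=1533.83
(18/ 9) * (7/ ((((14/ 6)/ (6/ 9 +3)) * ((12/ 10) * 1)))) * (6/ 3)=110/ 3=36.67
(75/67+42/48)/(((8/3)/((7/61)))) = 22449/261568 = 0.09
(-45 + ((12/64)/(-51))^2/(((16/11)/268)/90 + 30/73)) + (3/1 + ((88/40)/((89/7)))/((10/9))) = -6854384374711899/163807130982400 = -41.84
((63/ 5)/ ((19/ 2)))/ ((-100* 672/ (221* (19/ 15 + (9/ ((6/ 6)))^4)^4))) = -1296739754952099544541/ 160312500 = -8088824982157.35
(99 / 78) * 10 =165 / 13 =12.69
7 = 7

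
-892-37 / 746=-665469 / 746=-892.05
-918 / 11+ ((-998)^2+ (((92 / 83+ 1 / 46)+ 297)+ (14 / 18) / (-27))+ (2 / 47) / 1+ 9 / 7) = 996219.98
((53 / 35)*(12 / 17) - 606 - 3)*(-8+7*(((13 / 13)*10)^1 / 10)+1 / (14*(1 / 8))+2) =-3978909 / 4165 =-955.32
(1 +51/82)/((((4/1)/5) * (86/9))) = 5985/28208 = 0.21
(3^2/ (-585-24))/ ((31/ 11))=-33/ 6293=-0.01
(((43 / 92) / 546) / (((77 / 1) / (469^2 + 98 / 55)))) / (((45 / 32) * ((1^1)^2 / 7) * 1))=12.17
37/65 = 0.57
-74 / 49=-1.51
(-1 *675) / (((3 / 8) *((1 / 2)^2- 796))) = 2400 / 1061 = 2.26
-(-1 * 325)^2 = -105625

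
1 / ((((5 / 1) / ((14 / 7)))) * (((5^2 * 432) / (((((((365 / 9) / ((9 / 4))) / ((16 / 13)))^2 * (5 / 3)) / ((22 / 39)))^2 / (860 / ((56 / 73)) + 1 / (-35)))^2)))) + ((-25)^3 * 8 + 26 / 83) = -98142153372999167498627256079815233691467129 / 785169044154060593392233727689089875968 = -124994.93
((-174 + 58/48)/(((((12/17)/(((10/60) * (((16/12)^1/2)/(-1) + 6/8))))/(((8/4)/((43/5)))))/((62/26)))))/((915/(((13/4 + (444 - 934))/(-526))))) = -109105337/57218835456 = -0.00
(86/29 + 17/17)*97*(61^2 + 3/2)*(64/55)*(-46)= -24449618240/319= -76644571.29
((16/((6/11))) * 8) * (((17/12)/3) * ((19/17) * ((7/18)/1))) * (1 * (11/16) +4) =36575/162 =225.77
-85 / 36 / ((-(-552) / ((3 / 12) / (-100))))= 17 / 1589760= 0.00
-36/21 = -12/7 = -1.71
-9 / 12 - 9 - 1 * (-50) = 161 / 4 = 40.25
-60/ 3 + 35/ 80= -313/ 16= -19.56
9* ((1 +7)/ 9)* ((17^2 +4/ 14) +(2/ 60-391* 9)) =-2712932/ 105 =-25837.45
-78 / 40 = -39 / 20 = -1.95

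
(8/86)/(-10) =-2/215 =-0.01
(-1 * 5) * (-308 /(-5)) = -308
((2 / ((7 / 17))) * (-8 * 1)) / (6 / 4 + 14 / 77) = -5984 / 259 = -23.10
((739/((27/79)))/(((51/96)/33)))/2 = 10275056/153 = 67157.23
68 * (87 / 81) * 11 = 21692 / 27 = 803.41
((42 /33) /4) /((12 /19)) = 133 /264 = 0.50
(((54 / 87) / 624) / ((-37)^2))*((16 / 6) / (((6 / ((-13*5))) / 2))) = -5 / 119103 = -0.00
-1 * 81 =-81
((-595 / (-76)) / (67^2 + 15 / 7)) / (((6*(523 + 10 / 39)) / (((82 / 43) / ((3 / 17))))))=37739065 / 6289807827864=0.00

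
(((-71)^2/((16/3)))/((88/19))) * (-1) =-287337/1408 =-204.07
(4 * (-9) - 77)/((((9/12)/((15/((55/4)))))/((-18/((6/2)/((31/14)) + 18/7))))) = 588504/781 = 753.53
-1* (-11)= 11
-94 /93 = -1.01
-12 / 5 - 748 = -3752 / 5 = -750.40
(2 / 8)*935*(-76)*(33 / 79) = -586245 / 79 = -7420.82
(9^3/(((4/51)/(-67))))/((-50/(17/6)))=35289.07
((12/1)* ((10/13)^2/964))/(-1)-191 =-7779539/40729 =-191.01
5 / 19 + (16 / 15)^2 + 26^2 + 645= 5653264 / 4275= 1322.40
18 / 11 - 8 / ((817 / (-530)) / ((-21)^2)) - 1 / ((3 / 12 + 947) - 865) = 6771753286 / 2956723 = 2290.29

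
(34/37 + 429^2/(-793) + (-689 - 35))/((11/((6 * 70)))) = -905437260/24827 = -36469.86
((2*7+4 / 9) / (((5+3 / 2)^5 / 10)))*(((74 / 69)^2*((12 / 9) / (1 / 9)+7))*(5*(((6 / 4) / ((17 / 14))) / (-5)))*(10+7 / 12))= -73996092800 / 20804774913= -3.56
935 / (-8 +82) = 935 / 74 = 12.64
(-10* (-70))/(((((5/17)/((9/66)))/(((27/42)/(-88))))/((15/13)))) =-34425/12584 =-2.74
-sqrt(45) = -3 * sqrt(5) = -6.71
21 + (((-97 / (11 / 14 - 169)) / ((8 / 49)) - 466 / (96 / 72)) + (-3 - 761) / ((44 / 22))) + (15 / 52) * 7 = -21582008 / 30615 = -704.95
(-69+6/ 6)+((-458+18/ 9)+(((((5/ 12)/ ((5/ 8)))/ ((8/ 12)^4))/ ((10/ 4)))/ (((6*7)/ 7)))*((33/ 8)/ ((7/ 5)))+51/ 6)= -514.84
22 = 22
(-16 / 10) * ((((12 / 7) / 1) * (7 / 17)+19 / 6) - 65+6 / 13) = 321772 / 3315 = 97.07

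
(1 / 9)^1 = 1 / 9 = 0.11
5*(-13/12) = -65/12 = -5.42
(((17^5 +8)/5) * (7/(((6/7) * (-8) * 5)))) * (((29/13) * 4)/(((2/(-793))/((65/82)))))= 319995826969/1968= 162599505.57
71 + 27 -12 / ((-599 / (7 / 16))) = 234829 / 2396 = 98.01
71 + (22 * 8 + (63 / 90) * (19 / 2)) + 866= 22393 / 20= 1119.65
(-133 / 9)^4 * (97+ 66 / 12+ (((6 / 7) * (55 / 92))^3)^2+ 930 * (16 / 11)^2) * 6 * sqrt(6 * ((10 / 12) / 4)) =36385707271581276229353905 * sqrt(5) / 122850583470191808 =662275363.86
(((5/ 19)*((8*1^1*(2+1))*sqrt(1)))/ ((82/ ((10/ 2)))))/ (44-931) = -300/ 690973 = -0.00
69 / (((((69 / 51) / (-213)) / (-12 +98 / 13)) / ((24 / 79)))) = 15121296 / 1027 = 14723.75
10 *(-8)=-80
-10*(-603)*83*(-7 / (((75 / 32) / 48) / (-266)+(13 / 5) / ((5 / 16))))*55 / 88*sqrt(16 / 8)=-828366560000*sqrt(2) / 3147479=-372198.58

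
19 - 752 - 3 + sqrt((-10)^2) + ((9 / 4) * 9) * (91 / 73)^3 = -1068666117 / 1556068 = -686.77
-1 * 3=-3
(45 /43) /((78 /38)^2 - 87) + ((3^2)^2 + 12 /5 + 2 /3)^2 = 681152553911 /96382350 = 7067.19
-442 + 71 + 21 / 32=-11851 / 32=-370.34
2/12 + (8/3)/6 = 11/18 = 0.61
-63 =-63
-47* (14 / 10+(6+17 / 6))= -14429 / 30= -480.97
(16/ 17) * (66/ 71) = 1056/ 1207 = 0.87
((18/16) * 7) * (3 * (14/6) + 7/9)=245/4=61.25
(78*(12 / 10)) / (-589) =-468 / 2945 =-0.16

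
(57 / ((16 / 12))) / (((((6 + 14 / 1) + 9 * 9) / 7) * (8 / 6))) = 3591 / 1616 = 2.22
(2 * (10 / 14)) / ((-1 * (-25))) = 2 / 35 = 0.06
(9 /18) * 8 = 4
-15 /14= -1.07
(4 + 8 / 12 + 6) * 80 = 2560 / 3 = 853.33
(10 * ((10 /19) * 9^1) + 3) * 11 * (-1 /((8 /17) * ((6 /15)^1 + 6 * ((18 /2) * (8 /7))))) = -6263565 /330448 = -18.95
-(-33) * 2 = 66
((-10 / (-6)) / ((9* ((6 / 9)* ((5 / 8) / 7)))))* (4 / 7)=16 / 9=1.78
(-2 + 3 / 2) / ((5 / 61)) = -61 / 10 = -6.10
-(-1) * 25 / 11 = 25 / 11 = 2.27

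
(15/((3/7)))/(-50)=-7/10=-0.70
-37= -37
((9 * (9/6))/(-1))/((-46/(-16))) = -108/23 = -4.70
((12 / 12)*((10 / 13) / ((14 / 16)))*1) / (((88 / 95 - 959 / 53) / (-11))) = 4430800 / 7866131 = 0.56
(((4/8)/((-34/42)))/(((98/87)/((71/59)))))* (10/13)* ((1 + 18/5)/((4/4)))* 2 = -426213/91273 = -4.67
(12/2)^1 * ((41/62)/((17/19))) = 4.43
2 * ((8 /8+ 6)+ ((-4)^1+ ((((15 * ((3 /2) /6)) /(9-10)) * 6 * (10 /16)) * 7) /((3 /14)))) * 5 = -18255 /4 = -4563.75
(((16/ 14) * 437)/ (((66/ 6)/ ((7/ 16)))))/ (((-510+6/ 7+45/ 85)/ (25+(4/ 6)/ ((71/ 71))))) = -364021/ 363150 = -1.00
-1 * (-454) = 454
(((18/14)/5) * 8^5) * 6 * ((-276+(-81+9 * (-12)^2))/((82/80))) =13292273664/287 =46314542.38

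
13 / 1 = 13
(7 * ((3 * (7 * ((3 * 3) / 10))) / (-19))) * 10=-1323 / 19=-69.63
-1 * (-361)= 361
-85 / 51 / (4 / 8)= -10 / 3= -3.33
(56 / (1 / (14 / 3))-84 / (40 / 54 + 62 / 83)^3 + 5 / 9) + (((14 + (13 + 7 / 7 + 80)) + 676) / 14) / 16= 10000957726891 / 41691671667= 239.88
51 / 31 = 1.65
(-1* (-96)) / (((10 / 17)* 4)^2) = 867 / 50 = 17.34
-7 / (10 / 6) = -21 / 5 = -4.20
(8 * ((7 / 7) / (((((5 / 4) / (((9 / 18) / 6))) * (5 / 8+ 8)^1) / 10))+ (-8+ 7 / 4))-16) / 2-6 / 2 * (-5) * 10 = 24283 / 207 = 117.31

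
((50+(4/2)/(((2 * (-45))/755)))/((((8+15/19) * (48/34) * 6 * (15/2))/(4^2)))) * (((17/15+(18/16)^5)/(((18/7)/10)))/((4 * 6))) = 975382984849/2154208296960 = 0.45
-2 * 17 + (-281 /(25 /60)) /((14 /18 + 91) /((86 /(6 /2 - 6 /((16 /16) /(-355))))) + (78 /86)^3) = -2587093047 /75433870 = -34.30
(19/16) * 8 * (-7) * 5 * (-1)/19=35/2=17.50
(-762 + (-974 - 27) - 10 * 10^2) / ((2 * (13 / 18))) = -24867 / 13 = -1912.85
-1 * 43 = -43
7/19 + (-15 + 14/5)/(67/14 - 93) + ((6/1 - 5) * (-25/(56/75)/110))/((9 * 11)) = 126440749/251050800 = 0.50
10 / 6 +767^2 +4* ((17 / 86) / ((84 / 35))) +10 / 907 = 137663625419 / 234006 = 588291.01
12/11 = 1.09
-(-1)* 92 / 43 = 92 / 43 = 2.14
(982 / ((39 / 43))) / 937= 42226 / 36543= 1.16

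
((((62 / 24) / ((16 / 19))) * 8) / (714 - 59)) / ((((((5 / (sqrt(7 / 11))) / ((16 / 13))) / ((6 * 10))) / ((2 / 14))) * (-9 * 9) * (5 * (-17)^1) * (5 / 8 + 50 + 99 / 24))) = 0.00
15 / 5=3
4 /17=0.24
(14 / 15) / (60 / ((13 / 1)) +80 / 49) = 4459 / 29850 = 0.15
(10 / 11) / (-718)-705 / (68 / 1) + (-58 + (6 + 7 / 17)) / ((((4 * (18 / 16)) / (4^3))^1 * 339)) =-12.53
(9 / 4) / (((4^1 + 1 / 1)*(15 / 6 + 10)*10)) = 9 / 2500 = 0.00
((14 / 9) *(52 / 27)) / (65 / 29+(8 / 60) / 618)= 1359085 / 1016901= 1.34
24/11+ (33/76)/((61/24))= 29994/12749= 2.35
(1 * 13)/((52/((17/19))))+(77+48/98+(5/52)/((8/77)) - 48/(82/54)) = 746783139/15879136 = 47.03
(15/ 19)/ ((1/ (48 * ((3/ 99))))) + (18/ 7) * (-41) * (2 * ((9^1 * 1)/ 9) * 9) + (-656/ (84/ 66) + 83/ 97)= -342167127/ 141911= -2411.14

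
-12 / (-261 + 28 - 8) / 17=12 / 4097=0.00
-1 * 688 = -688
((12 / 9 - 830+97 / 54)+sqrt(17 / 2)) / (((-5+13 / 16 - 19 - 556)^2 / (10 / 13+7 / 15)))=-1377394048 / 452143926585+30848* sqrt(34) / 16746071355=-0.00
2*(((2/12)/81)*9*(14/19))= 14/513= 0.03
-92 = -92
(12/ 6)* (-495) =-990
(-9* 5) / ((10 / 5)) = -45 / 2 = -22.50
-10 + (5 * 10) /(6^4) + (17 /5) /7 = -214909 /22680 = -9.48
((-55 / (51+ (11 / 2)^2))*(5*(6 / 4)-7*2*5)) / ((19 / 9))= 4950 / 247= 20.04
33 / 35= 0.94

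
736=736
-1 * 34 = -34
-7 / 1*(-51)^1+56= 413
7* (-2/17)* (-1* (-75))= -61.76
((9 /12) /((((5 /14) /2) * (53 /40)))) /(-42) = -4 /53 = -0.08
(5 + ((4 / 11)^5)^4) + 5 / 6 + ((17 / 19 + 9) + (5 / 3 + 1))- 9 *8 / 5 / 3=1737713237119709713043623 / 127822499037186401748190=13.59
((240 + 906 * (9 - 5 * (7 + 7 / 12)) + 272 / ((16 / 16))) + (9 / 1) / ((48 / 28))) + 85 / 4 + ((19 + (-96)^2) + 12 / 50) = -410619 / 25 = -16424.76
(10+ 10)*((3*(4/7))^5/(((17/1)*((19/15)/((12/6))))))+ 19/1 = 252443759/5428661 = 46.50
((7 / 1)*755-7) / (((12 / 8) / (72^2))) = 18240768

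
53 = 53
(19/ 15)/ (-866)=-19/ 12990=-0.00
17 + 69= 86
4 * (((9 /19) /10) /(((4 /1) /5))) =9 /38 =0.24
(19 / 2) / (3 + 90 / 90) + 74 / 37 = 35 / 8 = 4.38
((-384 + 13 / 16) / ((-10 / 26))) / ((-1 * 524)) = -79703 / 41920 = -1.90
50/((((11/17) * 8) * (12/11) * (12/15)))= 11.07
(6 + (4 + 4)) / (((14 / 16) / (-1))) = -16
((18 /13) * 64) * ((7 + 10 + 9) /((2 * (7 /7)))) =1152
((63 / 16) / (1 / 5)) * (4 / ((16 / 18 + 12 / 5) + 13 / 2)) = 14175 / 1762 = 8.04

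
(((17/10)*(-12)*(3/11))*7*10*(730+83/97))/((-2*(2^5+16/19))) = 4333.39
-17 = -17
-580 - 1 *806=-1386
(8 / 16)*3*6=9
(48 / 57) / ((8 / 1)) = 2 / 19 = 0.11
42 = 42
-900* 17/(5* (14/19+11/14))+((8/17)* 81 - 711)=-410447/153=-2682.66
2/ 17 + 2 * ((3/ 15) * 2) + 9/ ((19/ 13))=11427/ 1615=7.08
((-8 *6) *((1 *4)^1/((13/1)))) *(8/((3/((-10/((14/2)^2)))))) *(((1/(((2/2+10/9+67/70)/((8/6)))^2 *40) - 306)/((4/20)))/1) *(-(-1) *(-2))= 24594.91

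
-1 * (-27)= 27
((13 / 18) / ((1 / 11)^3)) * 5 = 86515 / 18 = 4806.39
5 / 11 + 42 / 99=29 / 33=0.88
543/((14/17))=9231/14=659.36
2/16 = 1/8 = 0.12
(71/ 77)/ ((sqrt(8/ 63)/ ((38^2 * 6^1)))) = 461358 * sqrt(14)/ 77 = 22418.75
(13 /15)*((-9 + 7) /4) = -13 /30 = -0.43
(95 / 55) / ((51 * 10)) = 19 / 5610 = 0.00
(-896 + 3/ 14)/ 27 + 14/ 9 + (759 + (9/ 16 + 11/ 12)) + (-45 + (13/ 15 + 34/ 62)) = 685.27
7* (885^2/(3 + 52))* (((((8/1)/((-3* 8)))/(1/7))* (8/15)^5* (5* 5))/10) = -2794602496/111375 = -25091.83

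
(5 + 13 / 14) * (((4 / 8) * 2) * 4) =166 / 7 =23.71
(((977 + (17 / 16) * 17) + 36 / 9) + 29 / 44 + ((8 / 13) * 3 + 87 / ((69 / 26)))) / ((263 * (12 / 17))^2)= 15730747717 / 524152721664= 0.03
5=5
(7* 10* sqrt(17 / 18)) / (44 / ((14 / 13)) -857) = -245* sqrt(34) / 17139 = -0.08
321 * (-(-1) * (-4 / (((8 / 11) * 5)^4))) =-4699761 / 640000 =-7.34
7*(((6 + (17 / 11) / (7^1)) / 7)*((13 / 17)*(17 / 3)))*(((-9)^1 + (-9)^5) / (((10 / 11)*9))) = -20430787 / 105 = -194578.92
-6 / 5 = -1.20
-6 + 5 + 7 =6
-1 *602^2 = -362404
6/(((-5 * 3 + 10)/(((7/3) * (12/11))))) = -168/55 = -3.05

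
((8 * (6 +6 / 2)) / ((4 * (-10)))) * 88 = -792 / 5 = -158.40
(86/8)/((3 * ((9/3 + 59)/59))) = 2537/744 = 3.41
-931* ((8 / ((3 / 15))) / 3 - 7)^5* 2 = -18973235.96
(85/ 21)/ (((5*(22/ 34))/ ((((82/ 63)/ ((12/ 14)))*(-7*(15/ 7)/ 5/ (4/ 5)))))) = -59245/ 8316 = -7.12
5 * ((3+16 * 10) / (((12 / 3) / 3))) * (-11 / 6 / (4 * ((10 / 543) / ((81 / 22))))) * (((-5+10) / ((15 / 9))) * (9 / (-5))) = 193569183 / 640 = 302451.85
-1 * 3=-3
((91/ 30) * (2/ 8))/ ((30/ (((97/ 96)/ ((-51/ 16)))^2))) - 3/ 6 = -167688581/ 337089600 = -0.50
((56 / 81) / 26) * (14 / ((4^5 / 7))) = 343 / 134784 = 0.00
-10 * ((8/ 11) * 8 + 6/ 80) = -2593/ 44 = -58.93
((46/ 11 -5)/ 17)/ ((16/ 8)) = -9/ 374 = -0.02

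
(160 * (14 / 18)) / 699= 0.18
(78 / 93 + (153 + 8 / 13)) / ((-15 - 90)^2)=12449 / 888615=0.01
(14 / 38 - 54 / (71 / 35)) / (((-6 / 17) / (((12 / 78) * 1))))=602021 / 52611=11.44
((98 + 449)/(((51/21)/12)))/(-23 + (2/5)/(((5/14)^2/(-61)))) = -1914500/151793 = -12.61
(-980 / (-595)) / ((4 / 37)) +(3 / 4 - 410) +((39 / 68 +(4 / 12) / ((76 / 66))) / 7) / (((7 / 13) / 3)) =-12450399 / 31654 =-393.33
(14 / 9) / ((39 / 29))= 406 / 351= 1.16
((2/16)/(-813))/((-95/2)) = 1/308940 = 0.00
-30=-30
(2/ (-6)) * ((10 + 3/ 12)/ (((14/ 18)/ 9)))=-1107/ 28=-39.54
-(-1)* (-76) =-76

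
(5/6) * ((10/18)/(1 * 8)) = 25/432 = 0.06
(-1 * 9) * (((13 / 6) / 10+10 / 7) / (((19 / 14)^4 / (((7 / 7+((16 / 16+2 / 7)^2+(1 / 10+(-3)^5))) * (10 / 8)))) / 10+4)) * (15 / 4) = -25623741465 / 1845343996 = -13.89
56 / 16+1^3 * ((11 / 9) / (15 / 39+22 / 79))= 65497 / 12258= 5.34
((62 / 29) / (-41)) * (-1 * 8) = 496 / 1189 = 0.42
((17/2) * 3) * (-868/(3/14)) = -103292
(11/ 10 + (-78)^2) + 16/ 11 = 669521/ 110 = 6086.55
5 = 5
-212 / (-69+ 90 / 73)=15476 / 4947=3.13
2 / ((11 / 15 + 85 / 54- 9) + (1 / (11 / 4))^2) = -0.30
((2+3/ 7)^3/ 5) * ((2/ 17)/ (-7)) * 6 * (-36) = 124848/ 12005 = 10.40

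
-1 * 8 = -8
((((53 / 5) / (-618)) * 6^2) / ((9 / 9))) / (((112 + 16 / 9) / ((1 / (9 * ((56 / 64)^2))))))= -159 / 201880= -0.00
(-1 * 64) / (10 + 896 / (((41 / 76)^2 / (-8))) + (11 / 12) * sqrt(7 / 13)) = 23872028928 * sqrt(91) / 3206294974944973841 + 8334937488144384 / 3206294974944973841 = 0.00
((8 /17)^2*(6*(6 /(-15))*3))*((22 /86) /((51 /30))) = -0.24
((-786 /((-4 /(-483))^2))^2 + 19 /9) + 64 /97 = 7338171669840245833 /55872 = 131338983208767.29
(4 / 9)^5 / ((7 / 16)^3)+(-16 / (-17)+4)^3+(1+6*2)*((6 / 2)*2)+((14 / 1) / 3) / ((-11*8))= 870380920264453 / 4378305966804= 198.79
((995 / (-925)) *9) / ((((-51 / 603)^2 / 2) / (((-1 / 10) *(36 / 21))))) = 868298292 / 1871275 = 464.01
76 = 76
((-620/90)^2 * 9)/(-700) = -961/1575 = -0.61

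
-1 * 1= -1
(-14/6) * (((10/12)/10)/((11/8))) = -14/99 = -0.14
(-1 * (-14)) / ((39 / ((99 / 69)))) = 154 / 299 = 0.52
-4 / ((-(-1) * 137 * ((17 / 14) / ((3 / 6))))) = -28 / 2329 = -0.01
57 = 57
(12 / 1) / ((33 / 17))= 68 / 11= 6.18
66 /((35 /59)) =3894 /35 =111.26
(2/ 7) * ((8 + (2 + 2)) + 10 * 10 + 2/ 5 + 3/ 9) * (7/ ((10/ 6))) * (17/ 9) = 57494/ 225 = 255.53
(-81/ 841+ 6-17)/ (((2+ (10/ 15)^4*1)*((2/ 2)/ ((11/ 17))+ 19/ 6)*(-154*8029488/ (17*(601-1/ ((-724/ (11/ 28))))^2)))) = 476860777288844375349/ 89613662978226274420736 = 0.01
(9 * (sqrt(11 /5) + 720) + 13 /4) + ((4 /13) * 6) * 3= 9 * sqrt(55) /5 + 337417 /52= 6502.14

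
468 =468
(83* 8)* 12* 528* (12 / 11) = 4589568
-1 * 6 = -6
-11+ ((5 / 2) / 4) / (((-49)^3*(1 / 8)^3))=-1294459 / 117649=-11.00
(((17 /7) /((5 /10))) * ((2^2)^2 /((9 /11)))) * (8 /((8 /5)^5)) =584375 /8064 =72.47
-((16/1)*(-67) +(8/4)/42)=22511/21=1071.95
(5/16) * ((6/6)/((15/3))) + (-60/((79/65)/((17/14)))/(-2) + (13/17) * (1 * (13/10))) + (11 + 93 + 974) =834078901/752080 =1109.03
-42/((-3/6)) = 84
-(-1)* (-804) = -804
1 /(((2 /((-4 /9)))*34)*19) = -0.00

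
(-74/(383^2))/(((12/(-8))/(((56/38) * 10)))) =41440/8361273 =0.00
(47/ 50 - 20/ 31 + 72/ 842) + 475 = 310209447/ 652550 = 475.38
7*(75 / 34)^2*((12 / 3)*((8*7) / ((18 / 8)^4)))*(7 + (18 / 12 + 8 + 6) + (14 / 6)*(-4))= 2477440000 / 632043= 3919.73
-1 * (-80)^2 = -6400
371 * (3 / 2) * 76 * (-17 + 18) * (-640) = -27068160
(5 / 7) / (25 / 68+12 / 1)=340 / 5887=0.06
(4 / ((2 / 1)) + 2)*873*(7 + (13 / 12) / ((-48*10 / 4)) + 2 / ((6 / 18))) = 1814579 / 40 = 45364.48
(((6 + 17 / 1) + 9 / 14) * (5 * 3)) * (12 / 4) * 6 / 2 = 3191.79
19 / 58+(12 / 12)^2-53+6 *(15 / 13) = -33741 / 754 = -44.75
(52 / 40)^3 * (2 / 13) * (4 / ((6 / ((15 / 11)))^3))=169 / 10648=0.02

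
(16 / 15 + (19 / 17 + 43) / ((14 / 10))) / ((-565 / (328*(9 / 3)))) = -19074512 / 336175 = -56.74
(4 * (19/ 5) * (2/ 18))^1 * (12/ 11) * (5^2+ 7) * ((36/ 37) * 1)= 116736/ 2035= 57.36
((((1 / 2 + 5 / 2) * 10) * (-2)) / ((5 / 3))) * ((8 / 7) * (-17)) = 4896 / 7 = 699.43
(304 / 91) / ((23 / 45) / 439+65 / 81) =27024840 / 6501131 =4.16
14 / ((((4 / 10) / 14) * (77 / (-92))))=-6440 / 11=-585.45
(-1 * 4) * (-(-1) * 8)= -32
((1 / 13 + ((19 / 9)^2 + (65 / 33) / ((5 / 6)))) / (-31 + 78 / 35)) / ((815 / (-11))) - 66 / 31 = -11390134654 / 5358054663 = -2.13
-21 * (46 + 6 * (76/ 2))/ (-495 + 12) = 274/ 23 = 11.91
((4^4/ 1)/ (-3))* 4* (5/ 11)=-5120/ 33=-155.15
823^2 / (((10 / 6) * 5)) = 2031987 / 25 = 81279.48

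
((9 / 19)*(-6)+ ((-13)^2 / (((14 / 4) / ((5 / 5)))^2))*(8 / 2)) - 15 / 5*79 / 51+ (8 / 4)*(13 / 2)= 960612 / 15827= 60.69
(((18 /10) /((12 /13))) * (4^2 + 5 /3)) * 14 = 4823 /10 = 482.30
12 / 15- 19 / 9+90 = 3991 / 45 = 88.69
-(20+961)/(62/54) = -26487/31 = -854.42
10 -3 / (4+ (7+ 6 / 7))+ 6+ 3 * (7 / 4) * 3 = 10457 / 332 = 31.50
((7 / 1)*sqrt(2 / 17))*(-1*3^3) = -189*sqrt(34) / 17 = -64.83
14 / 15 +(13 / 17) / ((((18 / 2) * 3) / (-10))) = 1492 / 2295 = 0.65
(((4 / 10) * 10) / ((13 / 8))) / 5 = 32 / 65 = 0.49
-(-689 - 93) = 782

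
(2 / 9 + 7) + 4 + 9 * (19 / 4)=1943 / 36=53.97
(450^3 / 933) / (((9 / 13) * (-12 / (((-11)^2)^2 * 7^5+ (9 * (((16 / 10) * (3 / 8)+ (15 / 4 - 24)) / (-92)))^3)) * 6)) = -7472897790641512870875 / 15499005952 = -482153359627.38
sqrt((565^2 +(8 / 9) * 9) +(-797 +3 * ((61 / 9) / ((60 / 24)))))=sqrt(71649930) / 15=564.31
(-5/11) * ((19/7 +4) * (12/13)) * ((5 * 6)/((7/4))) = -338400/7007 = -48.29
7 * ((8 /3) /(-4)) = -14 /3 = -4.67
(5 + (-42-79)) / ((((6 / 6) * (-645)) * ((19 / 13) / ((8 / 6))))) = 6032 / 36765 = 0.16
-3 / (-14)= 3 / 14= 0.21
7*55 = 385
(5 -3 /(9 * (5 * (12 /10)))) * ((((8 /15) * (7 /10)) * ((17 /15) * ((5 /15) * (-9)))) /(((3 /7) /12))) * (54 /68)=-17444 /125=-139.55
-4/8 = -1/2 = -0.50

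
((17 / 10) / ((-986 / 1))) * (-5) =1 / 116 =0.01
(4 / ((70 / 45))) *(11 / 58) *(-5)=-495 / 203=-2.44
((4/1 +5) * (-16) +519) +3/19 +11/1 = 7337/19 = 386.16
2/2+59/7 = 66/7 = 9.43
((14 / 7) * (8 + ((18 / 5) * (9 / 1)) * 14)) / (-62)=-14.89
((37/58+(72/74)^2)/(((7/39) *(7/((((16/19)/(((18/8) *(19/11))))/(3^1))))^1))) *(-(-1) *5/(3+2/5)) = 14393922400/107447461317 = 0.13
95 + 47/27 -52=1208/27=44.74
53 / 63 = 0.84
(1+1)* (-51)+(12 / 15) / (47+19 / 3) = -20397 / 200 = -101.98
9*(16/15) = 48/5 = 9.60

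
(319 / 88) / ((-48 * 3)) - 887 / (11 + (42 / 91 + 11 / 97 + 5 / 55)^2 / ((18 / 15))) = -590001355414949 / 7560129476736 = -78.04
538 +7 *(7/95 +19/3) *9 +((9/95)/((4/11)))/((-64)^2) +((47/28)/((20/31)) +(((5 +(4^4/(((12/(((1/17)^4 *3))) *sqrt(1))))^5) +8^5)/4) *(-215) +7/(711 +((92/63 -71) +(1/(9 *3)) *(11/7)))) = -1350376216112270678367376557241018080344387/766995778918331702218662822911426560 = -1760604.50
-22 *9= -198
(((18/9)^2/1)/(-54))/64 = -1/864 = -0.00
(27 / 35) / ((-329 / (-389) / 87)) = 913761 / 11515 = 79.35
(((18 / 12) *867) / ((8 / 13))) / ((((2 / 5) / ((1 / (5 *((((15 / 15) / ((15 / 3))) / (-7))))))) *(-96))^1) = 385.24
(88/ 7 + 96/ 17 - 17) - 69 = -8066/ 119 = -67.78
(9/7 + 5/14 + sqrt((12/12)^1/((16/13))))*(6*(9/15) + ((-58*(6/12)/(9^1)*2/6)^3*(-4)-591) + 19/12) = -5259213787/5511240-228661469*sqrt(13)/1574640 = -1477.85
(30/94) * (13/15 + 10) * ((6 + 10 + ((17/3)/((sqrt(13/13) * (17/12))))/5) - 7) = 7987/235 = 33.99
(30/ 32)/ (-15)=-1/ 16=-0.06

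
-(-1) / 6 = 1 / 6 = 0.17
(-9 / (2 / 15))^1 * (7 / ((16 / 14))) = -6615 / 16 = -413.44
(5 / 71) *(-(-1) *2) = 10 / 71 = 0.14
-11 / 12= -0.92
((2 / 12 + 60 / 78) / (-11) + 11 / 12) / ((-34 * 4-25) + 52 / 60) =-7135 / 1373944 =-0.01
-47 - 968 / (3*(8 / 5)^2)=-4153 / 24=-173.04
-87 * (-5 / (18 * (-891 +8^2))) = -145 / 4962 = -0.03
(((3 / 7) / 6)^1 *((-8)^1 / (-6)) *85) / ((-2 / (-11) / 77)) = 10285 / 3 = 3428.33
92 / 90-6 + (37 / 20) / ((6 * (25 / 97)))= -34033 / 9000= -3.78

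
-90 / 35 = -18 / 7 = -2.57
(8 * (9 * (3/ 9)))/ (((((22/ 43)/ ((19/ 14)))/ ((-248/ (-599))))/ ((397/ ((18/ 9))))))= 241315656/ 46123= 5232.00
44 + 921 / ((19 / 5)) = 5441 / 19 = 286.37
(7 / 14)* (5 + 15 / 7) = 3.57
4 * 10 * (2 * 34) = 2720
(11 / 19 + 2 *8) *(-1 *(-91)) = 28665 / 19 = 1508.68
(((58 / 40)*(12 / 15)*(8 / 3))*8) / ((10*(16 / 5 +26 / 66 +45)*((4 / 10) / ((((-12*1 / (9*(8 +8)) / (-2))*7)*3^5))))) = 180873 / 20045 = 9.02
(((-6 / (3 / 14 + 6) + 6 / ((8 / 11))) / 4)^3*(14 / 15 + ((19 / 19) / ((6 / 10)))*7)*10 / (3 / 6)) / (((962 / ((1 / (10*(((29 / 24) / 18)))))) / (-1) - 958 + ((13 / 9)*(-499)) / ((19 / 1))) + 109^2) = 2785672144125 / 18740560670464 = 0.15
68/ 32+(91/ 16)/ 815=27801/ 13040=2.13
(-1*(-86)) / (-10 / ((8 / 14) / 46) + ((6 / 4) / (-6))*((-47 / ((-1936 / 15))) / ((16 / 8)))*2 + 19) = -0.11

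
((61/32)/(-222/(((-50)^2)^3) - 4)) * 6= -89355468750/31250000111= -2.86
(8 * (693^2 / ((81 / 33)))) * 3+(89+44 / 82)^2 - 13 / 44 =347910717103 / 73964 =4703784.50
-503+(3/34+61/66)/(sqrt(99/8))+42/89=-44725/89+1136*sqrt(22)/18513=-502.24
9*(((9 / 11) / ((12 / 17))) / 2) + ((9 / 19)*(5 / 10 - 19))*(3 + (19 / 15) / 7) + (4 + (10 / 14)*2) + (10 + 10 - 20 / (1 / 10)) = -11541941 / 58520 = -197.23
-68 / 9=-7.56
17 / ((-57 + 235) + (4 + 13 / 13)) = 17 / 183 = 0.09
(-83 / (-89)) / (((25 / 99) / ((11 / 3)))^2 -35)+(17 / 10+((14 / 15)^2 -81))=-724466926574 / 9234108225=-78.46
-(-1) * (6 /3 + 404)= 406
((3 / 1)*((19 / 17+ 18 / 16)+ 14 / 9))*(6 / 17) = 4.02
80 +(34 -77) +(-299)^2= 89438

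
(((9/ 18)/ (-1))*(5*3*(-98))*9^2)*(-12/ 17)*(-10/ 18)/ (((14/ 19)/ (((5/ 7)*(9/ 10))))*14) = 346275/ 238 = 1454.94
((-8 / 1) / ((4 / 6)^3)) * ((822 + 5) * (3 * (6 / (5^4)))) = -401922 / 625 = -643.08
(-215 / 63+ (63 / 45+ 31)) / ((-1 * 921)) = -9131 / 290115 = -0.03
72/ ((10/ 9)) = 324/ 5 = 64.80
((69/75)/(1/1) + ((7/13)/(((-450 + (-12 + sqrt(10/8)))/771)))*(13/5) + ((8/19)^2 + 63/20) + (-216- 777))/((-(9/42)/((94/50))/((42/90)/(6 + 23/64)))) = 1060632832*sqrt(5)/651533994375 + 250128226663155232/392006286615625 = 638.08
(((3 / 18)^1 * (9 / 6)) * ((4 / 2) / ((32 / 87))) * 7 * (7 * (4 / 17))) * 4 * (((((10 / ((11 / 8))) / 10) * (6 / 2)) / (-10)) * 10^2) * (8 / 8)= -1367.81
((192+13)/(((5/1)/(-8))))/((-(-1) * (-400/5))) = 41/10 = 4.10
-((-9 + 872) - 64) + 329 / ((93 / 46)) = -59173 / 93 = -636.27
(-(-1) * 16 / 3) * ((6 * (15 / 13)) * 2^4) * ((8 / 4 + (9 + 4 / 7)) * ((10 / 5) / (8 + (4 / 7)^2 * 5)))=1088640 / 767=1419.35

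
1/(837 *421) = 1/352377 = 0.00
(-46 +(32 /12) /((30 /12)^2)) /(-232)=1709 /8700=0.20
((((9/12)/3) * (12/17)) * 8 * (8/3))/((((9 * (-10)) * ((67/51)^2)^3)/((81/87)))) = -99367272288/13116465414505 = -0.01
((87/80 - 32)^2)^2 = 913138.21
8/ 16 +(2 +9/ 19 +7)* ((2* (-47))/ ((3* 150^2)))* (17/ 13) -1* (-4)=830429/ 185250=4.48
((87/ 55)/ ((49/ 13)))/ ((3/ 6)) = 2262/ 2695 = 0.84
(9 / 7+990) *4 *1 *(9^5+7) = 1639158336 / 7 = 234165476.57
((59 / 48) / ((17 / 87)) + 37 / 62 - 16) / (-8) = 76839 / 67456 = 1.14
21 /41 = 0.51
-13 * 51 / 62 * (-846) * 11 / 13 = 237303 / 31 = 7654.94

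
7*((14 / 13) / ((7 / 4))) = 56 / 13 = 4.31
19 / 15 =1.27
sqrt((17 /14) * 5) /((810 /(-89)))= -89 * sqrt(1190) /11340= -0.27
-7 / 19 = -0.37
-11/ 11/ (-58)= 1/ 58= 0.02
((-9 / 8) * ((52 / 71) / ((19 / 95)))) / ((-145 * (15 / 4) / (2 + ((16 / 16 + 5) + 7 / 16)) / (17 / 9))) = 1989 / 16472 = 0.12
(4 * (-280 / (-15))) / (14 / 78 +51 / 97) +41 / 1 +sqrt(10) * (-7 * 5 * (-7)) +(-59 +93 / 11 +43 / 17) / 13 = 232159060 / 1621477 +245 * sqrt(10) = 917.94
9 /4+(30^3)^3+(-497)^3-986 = 78731508942173 /4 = 19682877235543.25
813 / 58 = 14.02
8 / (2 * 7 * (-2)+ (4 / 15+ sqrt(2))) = -24960 / 86303-900 * sqrt(2) / 86303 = -0.30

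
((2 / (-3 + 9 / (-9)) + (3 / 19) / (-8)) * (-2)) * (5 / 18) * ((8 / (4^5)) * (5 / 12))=1975 / 2101248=0.00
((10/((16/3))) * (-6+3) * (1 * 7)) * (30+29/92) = -878535/736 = -1193.66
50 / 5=10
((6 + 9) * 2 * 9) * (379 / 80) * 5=51165 / 8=6395.62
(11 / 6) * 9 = 16.50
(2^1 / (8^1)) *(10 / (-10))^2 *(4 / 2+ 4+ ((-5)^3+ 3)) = -29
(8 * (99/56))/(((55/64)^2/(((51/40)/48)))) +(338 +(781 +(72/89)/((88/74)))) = 959581869/856625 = 1120.19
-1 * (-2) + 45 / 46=137 / 46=2.98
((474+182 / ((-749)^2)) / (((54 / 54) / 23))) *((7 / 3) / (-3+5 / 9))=-1310579376 / 125939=-10406.46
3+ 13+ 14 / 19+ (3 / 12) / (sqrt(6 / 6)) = 1291 / 76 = 16.99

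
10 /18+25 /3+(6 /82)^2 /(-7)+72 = 8566295 /105903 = 80.89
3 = 3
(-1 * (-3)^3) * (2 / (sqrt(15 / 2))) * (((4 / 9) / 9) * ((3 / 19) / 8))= sqrt(30) / 285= 0.02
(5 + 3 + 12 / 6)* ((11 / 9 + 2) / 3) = 290 / 27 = 10.74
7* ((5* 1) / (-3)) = -35 / 3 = -11.67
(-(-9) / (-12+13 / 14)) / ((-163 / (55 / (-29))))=-0.01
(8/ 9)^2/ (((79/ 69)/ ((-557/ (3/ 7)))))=-5739328/ 6399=-896.91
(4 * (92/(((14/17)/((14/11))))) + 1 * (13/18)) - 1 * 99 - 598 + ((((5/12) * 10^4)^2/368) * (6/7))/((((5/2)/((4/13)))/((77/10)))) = 2261198755/59202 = 38194.63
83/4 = 20.75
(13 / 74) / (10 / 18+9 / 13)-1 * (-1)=12325 / 10804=1.14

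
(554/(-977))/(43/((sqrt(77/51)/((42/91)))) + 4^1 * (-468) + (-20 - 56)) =464529 * sqrt(3927)/12060353838769 + 3510881374/12060353838769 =0.00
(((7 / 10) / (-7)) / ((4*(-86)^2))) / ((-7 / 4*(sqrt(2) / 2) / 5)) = sqrt(2) / 103544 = 0.00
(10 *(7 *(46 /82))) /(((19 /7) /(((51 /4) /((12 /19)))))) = 95795 /328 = 292.06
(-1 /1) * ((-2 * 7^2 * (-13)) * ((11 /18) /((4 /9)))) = -7007 /4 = -1751.75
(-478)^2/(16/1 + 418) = 114242/217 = 526.46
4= 4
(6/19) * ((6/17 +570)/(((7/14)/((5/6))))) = 96960/323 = 300.19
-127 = -127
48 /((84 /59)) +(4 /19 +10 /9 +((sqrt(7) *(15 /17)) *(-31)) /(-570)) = 31 *sqrt(7) /646 +41938 /1197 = 35.16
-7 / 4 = -1.75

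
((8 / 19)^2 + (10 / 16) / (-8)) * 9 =20619 / 23104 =0.89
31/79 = 0.39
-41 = -41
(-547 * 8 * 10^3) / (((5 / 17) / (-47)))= 699284800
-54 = -54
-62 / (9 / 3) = -62 / 3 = -20.67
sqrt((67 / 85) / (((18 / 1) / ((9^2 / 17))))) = 3 * sqrt(670) / 170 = 0.46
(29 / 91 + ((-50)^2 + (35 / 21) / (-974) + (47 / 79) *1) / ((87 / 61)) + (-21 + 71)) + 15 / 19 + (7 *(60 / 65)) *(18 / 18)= 62879087671819 / 34723344474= 1810.86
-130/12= -10.83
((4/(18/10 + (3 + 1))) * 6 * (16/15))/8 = 0.55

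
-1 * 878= -878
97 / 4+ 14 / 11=1123 / 44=25.52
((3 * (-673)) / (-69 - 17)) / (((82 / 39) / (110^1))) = 4330755 / 3526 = 1228.23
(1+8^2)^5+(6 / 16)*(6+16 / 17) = 78899762677 / 68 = 1160290627.60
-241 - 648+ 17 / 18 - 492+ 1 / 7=-173869 / 126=-1379.91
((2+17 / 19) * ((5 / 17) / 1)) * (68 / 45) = 1.29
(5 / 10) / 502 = 1 / 1004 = 0.00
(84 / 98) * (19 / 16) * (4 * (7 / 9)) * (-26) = -82.33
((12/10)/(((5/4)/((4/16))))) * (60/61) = 72/305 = 0.24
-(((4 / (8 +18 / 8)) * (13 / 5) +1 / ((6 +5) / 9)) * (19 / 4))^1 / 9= -78527 / 81180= -0.97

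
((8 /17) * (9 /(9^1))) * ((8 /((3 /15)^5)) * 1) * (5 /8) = 125000 /17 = 7352.94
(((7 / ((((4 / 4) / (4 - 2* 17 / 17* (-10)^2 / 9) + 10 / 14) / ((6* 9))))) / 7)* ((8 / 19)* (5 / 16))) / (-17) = -154980 / 244511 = -0.63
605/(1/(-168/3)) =-33880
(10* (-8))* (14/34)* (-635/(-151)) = -355600/2567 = -138.53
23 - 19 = 4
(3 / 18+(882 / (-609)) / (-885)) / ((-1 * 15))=-8639 / 769950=-0.01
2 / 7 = 0.29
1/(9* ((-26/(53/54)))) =-53/12636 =-0.00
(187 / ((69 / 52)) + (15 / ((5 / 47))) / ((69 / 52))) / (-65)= -1312 / 345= -3.80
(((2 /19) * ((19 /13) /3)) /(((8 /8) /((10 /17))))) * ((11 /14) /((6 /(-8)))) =-440 /13923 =-0.03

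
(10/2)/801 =5/801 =0.01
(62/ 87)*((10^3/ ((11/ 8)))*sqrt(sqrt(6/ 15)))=99200*2^(1/ 4)*5^(3/ 4)/ 957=412.18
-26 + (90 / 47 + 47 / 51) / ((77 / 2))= -25.93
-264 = -264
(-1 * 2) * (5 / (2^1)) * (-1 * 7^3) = 1715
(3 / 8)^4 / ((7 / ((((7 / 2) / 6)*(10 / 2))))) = 135 / 16384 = 0.01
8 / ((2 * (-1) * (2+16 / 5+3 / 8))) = -160 / 223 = -0.72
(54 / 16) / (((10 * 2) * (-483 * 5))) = -9 / 128800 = -0.00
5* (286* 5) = 7150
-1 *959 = -959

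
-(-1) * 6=6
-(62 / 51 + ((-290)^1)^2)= -4289162 / 51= -84101.22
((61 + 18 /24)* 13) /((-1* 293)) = -3211 /1172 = -2.74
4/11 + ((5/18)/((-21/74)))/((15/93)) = -11861/2079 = -5.71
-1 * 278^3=-21484952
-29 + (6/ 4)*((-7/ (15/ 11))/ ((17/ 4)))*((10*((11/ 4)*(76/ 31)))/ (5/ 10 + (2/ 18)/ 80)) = -2729737/ 10013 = -272.62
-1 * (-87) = 87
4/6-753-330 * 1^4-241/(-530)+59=-1626377/1590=-1022.88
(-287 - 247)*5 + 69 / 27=-24007 / 9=-2667.44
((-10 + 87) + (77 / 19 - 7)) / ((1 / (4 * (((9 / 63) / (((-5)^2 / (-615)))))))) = -98892 / 95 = -1040.97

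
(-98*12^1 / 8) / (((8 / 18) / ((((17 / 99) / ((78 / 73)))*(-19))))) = 1155371 / 1144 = 1009.94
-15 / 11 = -1.36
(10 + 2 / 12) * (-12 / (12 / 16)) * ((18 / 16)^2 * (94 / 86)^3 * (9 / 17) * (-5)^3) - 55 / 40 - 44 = 47970100857 / 2703238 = 17745.42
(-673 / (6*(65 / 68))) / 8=-11441 / 780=-14.67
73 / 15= 4.87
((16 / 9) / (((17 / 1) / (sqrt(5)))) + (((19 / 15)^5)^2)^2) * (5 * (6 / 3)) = 160 * sqrt(5) / 153 + 75179946915091916386711202 / 66505134601593017578125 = 1132.78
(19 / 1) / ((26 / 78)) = 57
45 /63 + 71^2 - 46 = 34970 /7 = 4995.71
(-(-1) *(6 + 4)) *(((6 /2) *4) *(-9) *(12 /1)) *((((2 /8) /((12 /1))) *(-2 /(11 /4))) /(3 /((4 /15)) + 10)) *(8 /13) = 13824 /2431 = 5.69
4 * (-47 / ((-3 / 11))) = 2068 / 3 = 689.33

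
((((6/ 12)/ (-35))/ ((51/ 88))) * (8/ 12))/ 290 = -44/ 776475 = -0.00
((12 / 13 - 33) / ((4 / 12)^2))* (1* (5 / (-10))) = 3753 / 26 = 144.35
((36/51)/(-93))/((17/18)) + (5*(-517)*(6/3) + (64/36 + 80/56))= -2916230708/564417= -5166.80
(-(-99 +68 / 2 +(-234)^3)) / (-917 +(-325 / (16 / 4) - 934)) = -51251876 / 7729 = -6631.11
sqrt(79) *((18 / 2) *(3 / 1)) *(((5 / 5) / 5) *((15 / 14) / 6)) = 27 *sqrt(79) / 28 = 8.57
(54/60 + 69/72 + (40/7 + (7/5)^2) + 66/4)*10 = 109337/420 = 260.33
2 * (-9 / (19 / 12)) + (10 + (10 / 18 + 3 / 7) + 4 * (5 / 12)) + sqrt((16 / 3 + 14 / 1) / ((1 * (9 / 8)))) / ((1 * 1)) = 1535 / 1197 + 4 * sqrt(87) / 9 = 5.43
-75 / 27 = -25 / 9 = -2.78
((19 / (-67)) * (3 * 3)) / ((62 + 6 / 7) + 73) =-0.02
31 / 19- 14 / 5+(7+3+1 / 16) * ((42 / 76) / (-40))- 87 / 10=-243381 / 24320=-10.01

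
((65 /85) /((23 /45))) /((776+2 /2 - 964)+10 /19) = -3705 /461771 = -0.01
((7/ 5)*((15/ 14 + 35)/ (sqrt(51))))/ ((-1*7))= -1.01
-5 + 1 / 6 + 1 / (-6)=-5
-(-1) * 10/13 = 10/13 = 0.77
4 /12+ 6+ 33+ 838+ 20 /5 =2644 /3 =881.33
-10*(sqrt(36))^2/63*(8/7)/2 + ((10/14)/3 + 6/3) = -151/147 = -1.03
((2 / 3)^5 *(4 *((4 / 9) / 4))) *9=128 / 243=0.53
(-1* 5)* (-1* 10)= 50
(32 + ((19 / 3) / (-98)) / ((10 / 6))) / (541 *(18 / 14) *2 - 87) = 15661 / 639030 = 0.02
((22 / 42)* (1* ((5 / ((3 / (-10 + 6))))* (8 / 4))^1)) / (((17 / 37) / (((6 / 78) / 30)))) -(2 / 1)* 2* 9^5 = -9865672352 / 41769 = -236196.04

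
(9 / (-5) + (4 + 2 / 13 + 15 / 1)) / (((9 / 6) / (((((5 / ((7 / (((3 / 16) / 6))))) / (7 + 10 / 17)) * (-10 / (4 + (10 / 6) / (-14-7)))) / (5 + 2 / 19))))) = -11985 / 704899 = -0.02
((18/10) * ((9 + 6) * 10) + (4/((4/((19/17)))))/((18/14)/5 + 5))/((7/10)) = 4226125/10948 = 386.02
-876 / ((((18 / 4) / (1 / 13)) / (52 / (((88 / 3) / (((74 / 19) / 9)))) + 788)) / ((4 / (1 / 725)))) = -837581735200 / 24453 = -34252718.90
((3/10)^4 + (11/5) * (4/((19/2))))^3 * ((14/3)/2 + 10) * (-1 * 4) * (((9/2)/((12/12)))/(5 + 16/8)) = -621161152202841909/24006500000000000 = -25.87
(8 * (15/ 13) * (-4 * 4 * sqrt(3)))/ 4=-480 * sqrt(3)/ 13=-63.95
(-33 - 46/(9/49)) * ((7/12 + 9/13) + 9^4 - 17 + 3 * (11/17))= -44293571669/23868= -1855772.23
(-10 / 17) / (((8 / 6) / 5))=-75 / 34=-2.21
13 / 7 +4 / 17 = 249 / 119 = 2.09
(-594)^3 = -209584584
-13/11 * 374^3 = -61825192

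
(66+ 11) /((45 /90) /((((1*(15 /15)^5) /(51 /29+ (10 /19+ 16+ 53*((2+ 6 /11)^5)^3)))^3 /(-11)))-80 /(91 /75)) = -15534420493354072851748417614476409689263925483228847762674 /300217204325662372882523624756276741876725243650048984856557680773423073923620651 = -0.00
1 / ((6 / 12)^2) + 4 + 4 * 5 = 28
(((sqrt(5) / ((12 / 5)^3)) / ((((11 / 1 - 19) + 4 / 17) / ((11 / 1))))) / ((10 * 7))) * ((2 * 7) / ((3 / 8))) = -425 * sqrt(5) / 7776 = -0.12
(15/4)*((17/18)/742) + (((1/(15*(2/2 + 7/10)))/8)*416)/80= 45809/1513680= 0.03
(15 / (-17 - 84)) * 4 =-60 / 101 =-0.59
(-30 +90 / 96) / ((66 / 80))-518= -12171 / 22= -553.23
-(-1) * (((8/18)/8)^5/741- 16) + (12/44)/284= -17495472792251/1093532682528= -16.00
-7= -7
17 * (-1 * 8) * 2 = -272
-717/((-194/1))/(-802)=-717/155588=-0.00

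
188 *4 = 752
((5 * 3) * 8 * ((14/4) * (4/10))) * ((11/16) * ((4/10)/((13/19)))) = 4389/65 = 67.52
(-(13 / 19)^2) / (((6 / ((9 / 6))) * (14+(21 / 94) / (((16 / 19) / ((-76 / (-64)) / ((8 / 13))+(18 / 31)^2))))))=-7816420352 / 975174068449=-0.01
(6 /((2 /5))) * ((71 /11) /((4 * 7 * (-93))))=-355 /9548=-0.04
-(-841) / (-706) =-841 / 706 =-1.19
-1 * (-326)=326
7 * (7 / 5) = 49 / 5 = 9.80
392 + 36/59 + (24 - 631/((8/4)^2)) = 61091/236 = 258.86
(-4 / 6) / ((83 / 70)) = -140 / 249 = -0.56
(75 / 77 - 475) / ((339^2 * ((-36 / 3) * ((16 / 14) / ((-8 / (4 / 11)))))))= -9125 / 1379052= -0.01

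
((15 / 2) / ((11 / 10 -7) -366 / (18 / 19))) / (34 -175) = 75 / 553049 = 0.00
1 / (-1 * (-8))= 1 / 8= 0.12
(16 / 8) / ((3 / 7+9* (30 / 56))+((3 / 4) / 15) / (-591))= 11820 / 31027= 0.38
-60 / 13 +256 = 3268 / 13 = 251.38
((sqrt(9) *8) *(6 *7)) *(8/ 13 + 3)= 47376/ 13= 3644.31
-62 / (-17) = 62 / 17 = 3.65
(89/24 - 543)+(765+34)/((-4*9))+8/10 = -201847/360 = -560.69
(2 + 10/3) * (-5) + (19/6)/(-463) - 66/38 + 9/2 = -631018/26391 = -23.91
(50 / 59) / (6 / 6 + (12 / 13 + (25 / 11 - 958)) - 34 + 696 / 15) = -17875 / 19856568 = -0.00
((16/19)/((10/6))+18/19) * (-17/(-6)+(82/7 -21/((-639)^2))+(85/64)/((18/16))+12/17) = 48976604731/2051586180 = 23.87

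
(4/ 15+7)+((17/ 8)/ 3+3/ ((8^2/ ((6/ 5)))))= 8.03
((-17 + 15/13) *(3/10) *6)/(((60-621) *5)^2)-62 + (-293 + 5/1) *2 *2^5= -1050914614956/56824625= -18494.00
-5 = -5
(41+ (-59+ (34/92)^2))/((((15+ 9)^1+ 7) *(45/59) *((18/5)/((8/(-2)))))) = 2230141/2656638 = 0.84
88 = 88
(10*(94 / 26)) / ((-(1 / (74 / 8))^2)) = -321715 / 104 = -3093.41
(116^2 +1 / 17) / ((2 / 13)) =2973789 / 34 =87464.38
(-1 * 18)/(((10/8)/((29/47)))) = -2088/235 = -8.89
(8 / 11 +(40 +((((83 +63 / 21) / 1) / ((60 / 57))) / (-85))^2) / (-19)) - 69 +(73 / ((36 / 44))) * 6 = 210606230363 / 453007500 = 464.91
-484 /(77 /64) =-2816 /7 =-402.29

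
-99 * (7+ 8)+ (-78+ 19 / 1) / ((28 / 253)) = -56507 / 28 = -2018.11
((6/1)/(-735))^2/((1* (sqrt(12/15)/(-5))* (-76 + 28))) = sqrt(5)/288120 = 0.00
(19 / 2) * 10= 95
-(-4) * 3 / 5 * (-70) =-168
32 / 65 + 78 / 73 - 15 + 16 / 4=-44789 / 4745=-9.44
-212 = -212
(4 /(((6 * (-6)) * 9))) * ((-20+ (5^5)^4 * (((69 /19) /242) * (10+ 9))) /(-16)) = 6580352783198285 /313632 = 20981126872.25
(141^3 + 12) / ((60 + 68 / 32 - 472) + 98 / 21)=-67277592 / 9725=-6918.00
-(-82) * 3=246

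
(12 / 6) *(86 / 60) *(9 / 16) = 1.61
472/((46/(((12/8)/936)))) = 0.02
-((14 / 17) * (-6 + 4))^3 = 21952 / 4913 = 4.47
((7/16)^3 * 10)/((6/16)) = 1715/768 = 2.23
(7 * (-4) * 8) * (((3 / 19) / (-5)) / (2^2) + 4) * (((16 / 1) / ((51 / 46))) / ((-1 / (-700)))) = -8753454080 / 969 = -9033492.34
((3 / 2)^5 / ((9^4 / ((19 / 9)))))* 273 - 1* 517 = -1338335 / 2592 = -516.33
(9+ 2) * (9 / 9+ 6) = 77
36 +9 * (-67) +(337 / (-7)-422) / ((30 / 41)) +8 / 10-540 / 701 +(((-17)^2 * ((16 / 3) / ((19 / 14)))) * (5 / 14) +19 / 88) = -98905577383 / 123067560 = -803.67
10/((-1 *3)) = -10/3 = -3.33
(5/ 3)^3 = 125/ 27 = 4.63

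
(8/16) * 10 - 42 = -37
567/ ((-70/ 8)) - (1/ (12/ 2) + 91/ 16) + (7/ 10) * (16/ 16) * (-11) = -78.35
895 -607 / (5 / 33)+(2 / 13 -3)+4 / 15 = -607187 / 195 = -3113.78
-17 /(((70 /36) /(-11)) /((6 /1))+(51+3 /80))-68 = -82816588 /1211951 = -68.33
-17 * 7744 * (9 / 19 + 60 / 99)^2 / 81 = -498661952 / 263169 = -1894.84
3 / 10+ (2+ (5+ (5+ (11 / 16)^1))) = 1039 / 80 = 12.99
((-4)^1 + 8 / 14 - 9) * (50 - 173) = 10701 / 7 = 1528.71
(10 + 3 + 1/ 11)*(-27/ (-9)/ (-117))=-48/ 143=-0.34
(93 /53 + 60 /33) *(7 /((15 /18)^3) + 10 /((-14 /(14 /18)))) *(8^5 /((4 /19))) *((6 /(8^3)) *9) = 49327506336 /72875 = 676878.30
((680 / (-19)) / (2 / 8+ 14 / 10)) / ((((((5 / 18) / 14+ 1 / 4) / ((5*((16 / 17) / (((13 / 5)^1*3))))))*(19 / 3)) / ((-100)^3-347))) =6722331840000 / 877591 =7659982.66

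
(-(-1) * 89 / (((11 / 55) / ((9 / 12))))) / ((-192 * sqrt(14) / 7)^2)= 3115 / 98304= 0.03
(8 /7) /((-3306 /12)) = -16 /3857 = -0.00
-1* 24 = -24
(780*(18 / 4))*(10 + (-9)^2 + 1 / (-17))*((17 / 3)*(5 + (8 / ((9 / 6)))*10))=105514500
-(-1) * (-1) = -1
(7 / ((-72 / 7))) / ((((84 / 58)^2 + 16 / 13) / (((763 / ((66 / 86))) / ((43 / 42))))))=-198.57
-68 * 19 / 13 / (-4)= 323 / 13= 24.85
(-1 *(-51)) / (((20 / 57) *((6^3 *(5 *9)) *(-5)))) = -323 / 108000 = -0.00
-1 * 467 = -467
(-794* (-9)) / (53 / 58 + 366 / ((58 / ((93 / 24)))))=1657872 / 5885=281.71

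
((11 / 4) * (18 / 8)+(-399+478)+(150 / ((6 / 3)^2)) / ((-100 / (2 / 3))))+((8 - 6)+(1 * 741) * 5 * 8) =475631 / 16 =29726.94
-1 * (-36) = 36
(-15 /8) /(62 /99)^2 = -147015 /30752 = -4.78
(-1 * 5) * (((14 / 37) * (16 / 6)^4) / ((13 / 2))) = -573440 / 38961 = -14.72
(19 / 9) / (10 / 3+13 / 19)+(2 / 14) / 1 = 3214 / 4809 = 0.67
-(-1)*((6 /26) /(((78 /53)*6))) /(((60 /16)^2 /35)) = 0.07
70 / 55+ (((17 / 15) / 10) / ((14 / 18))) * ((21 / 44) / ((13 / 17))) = 39001 / 28600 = 1.36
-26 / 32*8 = -13 / 2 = -6.50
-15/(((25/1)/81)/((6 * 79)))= -115182/5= -23036.40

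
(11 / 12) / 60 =0.02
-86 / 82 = -43 / 41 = -1.05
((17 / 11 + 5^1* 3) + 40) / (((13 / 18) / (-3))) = -33588 / 143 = -234.88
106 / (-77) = -106 / 77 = -1.38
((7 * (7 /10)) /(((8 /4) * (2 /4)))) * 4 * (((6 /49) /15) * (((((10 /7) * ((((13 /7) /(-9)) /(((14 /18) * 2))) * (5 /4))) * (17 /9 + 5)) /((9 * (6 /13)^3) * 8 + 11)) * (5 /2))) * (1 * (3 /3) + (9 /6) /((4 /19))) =-287752075 /980900424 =-0.29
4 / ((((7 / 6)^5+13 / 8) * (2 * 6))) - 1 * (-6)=179250 / 29443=6.09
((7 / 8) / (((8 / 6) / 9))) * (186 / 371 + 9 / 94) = 562221 / 159424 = 3.53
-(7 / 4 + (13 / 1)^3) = -2198.75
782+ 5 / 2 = 1569 / 2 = 784.50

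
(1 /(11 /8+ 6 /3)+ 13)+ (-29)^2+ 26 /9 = 23144 /27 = 857.19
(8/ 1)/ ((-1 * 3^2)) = -8/ 9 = -0.89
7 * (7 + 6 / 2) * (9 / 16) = 315 / 8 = 39.38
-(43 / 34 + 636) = -21667 / 34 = -637.26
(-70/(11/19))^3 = -2352637000/1331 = -1767571.00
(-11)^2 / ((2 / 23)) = 2783 / 2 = 1391.50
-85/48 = -1.77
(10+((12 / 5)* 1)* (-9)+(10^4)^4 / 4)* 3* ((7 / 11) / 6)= 43749999999999797 / 55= 795454545454541.76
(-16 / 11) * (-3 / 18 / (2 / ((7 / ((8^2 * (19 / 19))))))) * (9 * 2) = 21 / 88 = 0.24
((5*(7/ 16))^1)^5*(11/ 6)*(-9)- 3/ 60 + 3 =-8635176383/ 10485760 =-823.51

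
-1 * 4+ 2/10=-19/5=-3.80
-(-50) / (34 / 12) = 300 / 17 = 17.65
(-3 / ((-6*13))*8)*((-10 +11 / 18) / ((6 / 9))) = -13 / 3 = -4.33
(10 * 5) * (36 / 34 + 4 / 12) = 3550 / 51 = 69.61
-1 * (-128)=128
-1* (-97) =97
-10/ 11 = -0.91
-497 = -497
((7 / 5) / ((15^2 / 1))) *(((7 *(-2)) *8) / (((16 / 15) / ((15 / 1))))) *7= -343 / 5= -68.60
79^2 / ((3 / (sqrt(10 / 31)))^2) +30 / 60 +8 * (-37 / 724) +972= 120771683 / 100998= 1195.78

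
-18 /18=-1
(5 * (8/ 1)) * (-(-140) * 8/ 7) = 6400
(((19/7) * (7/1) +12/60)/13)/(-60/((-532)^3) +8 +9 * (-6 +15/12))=-0.04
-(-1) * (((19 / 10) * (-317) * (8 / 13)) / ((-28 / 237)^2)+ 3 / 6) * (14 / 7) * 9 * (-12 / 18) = 1014898551 / 3185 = 318649.47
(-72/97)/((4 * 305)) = -18/29585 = -0.00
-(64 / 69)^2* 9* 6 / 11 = -24576 / 5819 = -4.22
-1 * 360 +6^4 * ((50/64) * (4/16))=-855/8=-106.88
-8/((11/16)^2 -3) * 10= 20480/647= 31.65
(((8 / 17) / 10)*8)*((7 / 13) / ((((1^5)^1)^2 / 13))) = 224 / 85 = 2.64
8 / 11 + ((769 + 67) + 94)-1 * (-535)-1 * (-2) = 16145 / 11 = 1467.73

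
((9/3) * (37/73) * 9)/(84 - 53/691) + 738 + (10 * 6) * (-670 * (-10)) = 1704928783443/4233343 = 402738.16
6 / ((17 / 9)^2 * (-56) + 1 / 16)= -7776 / 258863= -0.03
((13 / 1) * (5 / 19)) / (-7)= -65 / 133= -0.49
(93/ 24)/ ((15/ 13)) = 403/ 120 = 3.36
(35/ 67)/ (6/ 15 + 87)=175/ 29279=0.01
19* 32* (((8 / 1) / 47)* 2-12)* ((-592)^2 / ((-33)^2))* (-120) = 4670759895040 / 17061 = 273768237.21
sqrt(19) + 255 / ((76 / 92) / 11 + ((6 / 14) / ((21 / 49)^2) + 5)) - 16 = sqrt(19) + 103577 / 5623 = 22.78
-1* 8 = -8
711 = 711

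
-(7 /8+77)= -623 /8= -77.88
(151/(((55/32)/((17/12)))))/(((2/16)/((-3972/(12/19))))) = -1033207232/165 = -6261862.01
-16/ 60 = -4/ 15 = -0.27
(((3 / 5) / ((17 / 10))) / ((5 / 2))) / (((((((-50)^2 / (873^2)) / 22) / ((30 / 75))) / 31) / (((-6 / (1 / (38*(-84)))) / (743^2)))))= 59728037535936 / 146638015625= 407.32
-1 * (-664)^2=-440896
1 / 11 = 0.09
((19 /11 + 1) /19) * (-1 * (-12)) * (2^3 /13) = 1.06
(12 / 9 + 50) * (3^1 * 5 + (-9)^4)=337568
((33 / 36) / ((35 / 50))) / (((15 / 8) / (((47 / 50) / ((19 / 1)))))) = 0.03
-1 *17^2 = -289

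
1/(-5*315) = -1/1575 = -0.00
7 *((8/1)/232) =7/29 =0.24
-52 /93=-0.56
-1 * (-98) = 98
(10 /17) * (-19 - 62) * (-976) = 790560 /17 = 46503.53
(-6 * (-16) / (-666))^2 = 0.02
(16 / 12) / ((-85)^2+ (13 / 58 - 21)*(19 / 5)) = 232 / 1243413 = 0.00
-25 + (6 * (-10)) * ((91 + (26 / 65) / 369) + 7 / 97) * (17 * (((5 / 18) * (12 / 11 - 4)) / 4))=22137007415 / 1181169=18741.61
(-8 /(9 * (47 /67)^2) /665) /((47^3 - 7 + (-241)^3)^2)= -35912 /2552090185957682876625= -0.00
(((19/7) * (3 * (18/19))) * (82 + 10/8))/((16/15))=602.08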